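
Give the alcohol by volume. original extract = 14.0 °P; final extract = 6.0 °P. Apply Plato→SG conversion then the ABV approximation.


SG = 259/(259 − P);  ABV = (OG − FG)·131.25
OG = 259/(259 − 14.0) = 1.0571
FG = 259/(259 − 6.0) = 1.0237
ABV = (1.0571 − 1.0237)·131.25

4.3874 % ABV


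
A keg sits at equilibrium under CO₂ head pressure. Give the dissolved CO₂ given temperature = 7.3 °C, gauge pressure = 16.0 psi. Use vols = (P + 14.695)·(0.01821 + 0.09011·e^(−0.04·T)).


vols = (16.0 + 14.695)·(0.01821 + 0.09011·e^(−0.04·7.3))

2.6245 volumes


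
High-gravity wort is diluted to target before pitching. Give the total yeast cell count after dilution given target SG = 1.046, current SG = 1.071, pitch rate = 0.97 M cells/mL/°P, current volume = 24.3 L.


V_w = V·((SG_c−1)/(SG_t−1)−1);  °P = 259 − 259/SG_t;  cells = rate·(V+V_w)·°P
V_w = 24.3·((1.071−1)/(1.046−1)−1) = 13.2065
V_final = 24.3 + 13.2065 = 37.5065
°P = 259 − 259/1.046 = 11.3901
cells = 0.97·37.5065·11.3901

414.3854 billion cells


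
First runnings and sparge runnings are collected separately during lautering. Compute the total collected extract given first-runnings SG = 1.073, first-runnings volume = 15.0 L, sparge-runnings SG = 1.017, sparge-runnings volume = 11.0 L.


total = Σ (SG_i − 1)·1000·V_i
first = (1.073 − 1)·1000·15.0 = 1095.0000
sparge = (1.017 − 1)·1000·11.0 = 187.0000
total = 1095.0000 + 187.0000

1282.0000 gravity·L


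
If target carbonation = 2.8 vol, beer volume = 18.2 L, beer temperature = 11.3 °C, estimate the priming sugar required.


residual = 14.695·(0.01821 + 0.09011·e^(−0.04·T));  sugar = (target − residual)·4.0·V
residual = 14.695·(0.01821 + 0.09011·e^(−0.04·11.3)) = 1.1102
sugar = (2.8 − 1.1102)·4.0·18.2

123.0149 g


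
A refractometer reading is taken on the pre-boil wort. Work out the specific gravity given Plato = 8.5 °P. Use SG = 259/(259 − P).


SG = 259/(259 − 8.5)

1.0339


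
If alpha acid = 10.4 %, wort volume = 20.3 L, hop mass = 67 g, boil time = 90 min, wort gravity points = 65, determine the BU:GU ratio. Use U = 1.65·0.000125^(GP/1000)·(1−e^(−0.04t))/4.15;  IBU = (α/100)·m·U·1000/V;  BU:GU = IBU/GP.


U = 1.65·0.000125^(65/1000)·(1−e^(−0.04·90))/4.15 = 0.2156
IBU = (10.4/100)·67·0.2156·1000/20.3 = 74.0143
BU:GU = 74.0143/65

1.1387


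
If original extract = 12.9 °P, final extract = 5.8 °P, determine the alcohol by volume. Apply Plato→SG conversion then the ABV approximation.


SG = 259/(259 − P);  ABV = (OG − FG)·131.25
OG = 259/(259 − 12.9) = 1.0524
FG = 259/(259 − 5.8) = 1.0229
ABV = (1.0524 − 1.0229)·131.25

3.8733 % ABV


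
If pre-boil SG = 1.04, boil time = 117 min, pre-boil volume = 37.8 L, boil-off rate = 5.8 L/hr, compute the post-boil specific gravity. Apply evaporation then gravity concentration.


V_post = V_pre − rate·(t/60);  SG_post = 1 + (SG_pre−1)·V_pre/V_post
V_post = 37.8 − 5.8·(117/60) = 26.4900
SG_post = 1 + (1.04 − 1)·37.8/26.4900

1.0571


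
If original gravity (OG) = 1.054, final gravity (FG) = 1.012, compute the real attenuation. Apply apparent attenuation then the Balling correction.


AA = (OG−FG)/(OG−1)·100;  RA = AA·0.8192
AA = (1.054 − 1.012)/(1.054 − 1)·100 = 77.7778
RA = 77.7778·0.8192

63.7156 %


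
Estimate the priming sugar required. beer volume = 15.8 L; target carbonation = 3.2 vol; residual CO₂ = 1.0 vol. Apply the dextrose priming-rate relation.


sugar = (target − residual)·4.0·V
sugar = (3.2 − 1.0)·4.0·15.8

139.0400 g


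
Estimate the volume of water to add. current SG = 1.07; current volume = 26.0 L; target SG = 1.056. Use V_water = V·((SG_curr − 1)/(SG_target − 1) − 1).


V_water = 26.0·((1.07 − 1)/(1.056 − 1) − 1)

6.5000 L


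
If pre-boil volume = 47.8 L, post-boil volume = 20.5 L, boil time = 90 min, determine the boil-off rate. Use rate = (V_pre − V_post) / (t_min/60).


rate = (47.8 − 20.5) / (90/60)

18.2000 L/hr


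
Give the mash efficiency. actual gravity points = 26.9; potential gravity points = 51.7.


efficiency = actual / potential × 100
efficiency = 26.9 / 51.7 × 100

52.0309 %


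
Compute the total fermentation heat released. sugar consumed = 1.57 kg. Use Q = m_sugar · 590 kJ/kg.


Q = 1.57 · 590

926.3000 kJ


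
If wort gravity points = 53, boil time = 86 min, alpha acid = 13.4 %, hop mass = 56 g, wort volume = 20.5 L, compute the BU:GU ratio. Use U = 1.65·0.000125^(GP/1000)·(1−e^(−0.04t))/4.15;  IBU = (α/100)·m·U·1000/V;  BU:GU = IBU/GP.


U = 1.65·0.000125^(53/1000)·(1−e^(−0.04·86))/4.15 = 0.2390
IBU = (13.4/100)·56·0.2390·1000/20.5 = 87.4898
BU:GU = 87.4898/53

1.6508


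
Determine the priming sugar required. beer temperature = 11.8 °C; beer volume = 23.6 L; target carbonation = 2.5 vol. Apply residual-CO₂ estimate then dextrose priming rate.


residual = 14.695·(0.01821 + 0.09011·e^(−0.04·T));  sugar = (target − residual)·4.0·V
residual = 14.695·(0.01821 + 0.09011·e^(−0.04·11.8)) = 1.0935
sugar = (2.5 − 1.0935)·4.0·23.6

132.7689 g


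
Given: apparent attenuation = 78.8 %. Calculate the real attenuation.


RA = AA · 0.8192
RA = 78.8 · 0.8192

64.5530 %


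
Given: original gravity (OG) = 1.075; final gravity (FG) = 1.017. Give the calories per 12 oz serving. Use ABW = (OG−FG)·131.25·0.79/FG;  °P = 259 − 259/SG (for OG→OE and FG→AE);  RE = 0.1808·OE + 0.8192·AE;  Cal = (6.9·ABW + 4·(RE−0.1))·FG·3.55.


ABW = (1.075 − 1.017)·131.25·0.79/1.017 = 5.9133
OE = 259 − 259/1.075 = 18.0698 °P
AE = 259 − 259/1.017 = 4.3294 °P
RE = 0.1808·18.0698 + 0.8192·4.3294 = 6.8137 °P
Cal = (6.9·5.9133 + 4·(6.8137−0.1))·1.017·3.55

244.2645 kcal


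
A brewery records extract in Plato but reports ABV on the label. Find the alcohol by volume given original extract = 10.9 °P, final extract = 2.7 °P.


SG = 259/(259 − P);  ABV = (OG − FG)·131.25
OG = 259/(259 − 10.9) = 1.0439
FG = 259/(259 − 2.7) = 1.0105
ABV = (1.0439 − 1.0105)·131.25

4.3837 % ABV


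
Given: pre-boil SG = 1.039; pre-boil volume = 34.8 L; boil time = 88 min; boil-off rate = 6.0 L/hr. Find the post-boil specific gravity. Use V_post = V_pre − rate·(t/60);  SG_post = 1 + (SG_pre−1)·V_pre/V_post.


V_post = 34.8 − 6.0·(88/60) = 26.0000
SG_post = 1 + (1.039 − 1)·34.8/26.0000

1.0522


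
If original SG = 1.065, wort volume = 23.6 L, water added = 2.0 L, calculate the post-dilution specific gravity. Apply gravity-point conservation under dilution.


SG_new = 1 + (SG_old − 1)·V_old/(V_old + V_water)
pts = (1.065 − 1)·1000·23.6/(23.6 + 2.0) = 59.9219
SG_new = 1 + 59.9219/1000

1.0599


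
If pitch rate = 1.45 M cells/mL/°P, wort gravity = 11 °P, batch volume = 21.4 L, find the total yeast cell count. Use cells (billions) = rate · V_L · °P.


cells = 1.45 · 21.4 · 11

341.3300 billion cells


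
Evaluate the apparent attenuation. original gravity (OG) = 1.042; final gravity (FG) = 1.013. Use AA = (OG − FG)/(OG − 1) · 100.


AA = (1.042 − 1.013)/(1.042 − 1) · 100

69.0476 %


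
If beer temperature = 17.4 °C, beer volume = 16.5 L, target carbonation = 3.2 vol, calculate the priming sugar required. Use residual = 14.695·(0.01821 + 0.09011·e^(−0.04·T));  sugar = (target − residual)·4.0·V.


residual = 14.695·(0.01821 + 0.09011·e^(−0.04·17.4)) = 0.9278
sugar = (3.2 − 0.9278)·4.0·16.5

149.9657 g


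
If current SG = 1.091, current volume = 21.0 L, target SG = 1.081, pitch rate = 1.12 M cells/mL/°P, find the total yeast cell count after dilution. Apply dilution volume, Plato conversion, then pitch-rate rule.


V_w = V·((SG_c−1)/(SG_t−1)−1);  °P = 259 − 259/SG_t;  cells = rate·(V+V_w)·°P
V_w = 21.0·((1.091−1)/(1.081−1)−1) = 2.5926
V_final = 21.0 + 2.5926 = 23.5926
°P = 259 − 259/1.081 = 19.4070
cells = 1.12·23.5926·19.4070

512.8056 billion cells


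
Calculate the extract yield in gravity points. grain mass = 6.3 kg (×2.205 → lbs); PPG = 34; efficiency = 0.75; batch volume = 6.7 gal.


points = lbs × PPG × eff / vol
lbs = 6.3 × 2.205 = 13.8915
points = 13.8915 × 34 × 0.75 / 6.7

52.8706 points


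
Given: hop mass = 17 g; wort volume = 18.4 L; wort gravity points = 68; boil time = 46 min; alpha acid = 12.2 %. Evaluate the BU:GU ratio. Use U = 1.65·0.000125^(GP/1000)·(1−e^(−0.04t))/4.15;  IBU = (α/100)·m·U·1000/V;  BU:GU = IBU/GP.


U = 1.65·0.000125^(68/1000)·(1−e^(−0.04·46))/4.15 = 0.1815
IBU = (12.2/100)·17·0.1815·1000/18.4 = 20.4601
BU:GU = 20.4601/68

0.3009


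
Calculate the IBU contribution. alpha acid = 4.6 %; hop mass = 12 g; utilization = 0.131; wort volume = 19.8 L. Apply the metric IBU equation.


IBU = (α/100)·mass·U·1000 / V
IBU = (4.6/100)·12·0.131·1000 / 19.8

3.6521 IBU


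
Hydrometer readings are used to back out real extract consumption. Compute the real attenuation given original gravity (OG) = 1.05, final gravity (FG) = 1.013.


AA = (OG−FG)/(OG−1)·100;  RA = AA·0.8192
AA = (1.05 − 1.013)/(1.05 − 1)·100 = 74.0000
RA = 74.0000·0.8192

60.6208 %


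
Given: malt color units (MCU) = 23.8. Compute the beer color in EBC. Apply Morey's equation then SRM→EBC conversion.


SRM = 1.4922·MCU^0.6859;  EBC = SRM·1.97
SRM = 1.4922·23.8^0.6859 = 13.1226
EBC = 13.1226·1.97

25.8516 EBC


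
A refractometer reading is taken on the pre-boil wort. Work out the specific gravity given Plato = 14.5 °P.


SG = 259/(259 − P)
SG = 259/(259 − 14.5)

1.0593


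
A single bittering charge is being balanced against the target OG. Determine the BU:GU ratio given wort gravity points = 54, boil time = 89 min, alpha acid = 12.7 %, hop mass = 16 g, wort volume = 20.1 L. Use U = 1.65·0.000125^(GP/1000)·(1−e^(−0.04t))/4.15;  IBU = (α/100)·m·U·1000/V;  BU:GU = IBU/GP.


U = 1.65·0.000125^(54/1000)·(1−e^(−0.04·89))/4.15 = 0.2378
IBU = (12.7/100)·16·0.2378·1000/20.1 = 24.0363
BU:GU = 24.0363/54

0.4451


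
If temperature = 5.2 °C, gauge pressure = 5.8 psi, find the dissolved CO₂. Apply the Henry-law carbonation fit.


vols = (P + 14.695)·(0.01821 + 0.09011·e^(−0.04·T))
vols = (5.8 + 14.695)·(0.01821 + 0.09011·e^(−0.04·5.2))

1.8732 volumes


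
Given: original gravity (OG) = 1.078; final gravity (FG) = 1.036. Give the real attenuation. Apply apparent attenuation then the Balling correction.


AA = (OG−FG)/(OG−1)·100;  RA = AA·0.8192
AA = (1.078 − 1.036)/(1.078 − 1)·100 = 53.8462
RA = 53.8462·0.8192

44.1108 %


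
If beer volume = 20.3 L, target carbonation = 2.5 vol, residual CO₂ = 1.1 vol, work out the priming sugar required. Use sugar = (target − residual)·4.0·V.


sugar = (2.5 − 1.1)·4.0·20.3

113.6800 g


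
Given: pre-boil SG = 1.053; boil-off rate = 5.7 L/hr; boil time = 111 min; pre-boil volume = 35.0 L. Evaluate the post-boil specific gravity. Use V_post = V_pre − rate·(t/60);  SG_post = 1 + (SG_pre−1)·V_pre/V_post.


V_post = 35.0 − 5.7·(111/60) = 24.4550
SG_post = 1 + (1.053 − 1)·35.0/24.4550

1.0759


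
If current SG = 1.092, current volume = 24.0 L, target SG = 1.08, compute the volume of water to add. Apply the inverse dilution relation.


V_water = V·((SG_curr − 1)/(SG_target − 1) − 1)
V_water = 24.0·((1.092 − 1)/(1.08 − 1) − 1)

3.6000 L


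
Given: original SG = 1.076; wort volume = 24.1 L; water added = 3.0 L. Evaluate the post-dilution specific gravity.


SG_new = 1 + (SG_old − 1)·V_old/(V_old + V_water)
pts = (1.076 − 1)·1000·24.1/(24.1 + 3.0) = 67.5867
SG_new = 1 + 67.5867/1000

1.0676


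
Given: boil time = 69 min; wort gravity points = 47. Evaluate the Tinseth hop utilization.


U = 1.65·0.000125^(GP/1000) · (1 − e^(−0.04·t))/4.15
bigness = 1.65·0.000125^(47/1000) = 1.0815
boil_factor = (1 − e^(−0.04·69))/4.15 = 0.2257
U = 1.0815 · 0.2257

0.2441


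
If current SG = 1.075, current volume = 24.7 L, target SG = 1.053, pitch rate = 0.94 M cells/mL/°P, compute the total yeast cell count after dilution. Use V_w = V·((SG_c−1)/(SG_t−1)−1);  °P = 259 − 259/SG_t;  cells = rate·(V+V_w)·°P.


V_w = 24.7·((1.075−1)/(1.053−1)−1) = 10.2528
V_final = 24.7 + 10.2528 = 34.9528
°P = 259 − 259/1.053 = 13.0361
cells = 0.94·34.9528·13.0361

428.3093 billion cells


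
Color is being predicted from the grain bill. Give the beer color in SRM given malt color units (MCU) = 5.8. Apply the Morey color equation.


SRM = 1.4922 · MCU^0.6859
SRM = 1.4922 · 5.8^0.6859

4.9827 SRM


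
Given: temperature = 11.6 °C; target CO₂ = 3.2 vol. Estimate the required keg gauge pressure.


psi = vols/(0.01821 + 0.09011·e^(−0.04·T)) − 14.695
psi = 3.2/(0.01821 + 0.09011·e^(−0.04·11.6)) − 14.695

28.0470 psi


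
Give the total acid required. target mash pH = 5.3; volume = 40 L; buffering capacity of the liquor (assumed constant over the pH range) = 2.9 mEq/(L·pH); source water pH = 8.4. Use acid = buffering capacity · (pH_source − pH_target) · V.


acid = 2.9 · (8.4 − 5.3) · 40

359.6000 mEq


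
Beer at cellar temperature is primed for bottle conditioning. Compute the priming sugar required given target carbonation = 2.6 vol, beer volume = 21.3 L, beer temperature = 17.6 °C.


residual = 14.695·(0.01821 + 0.09011·e^(−0.04·T));  sugar = (target − residual)·4.0·V
residual = 14.695·(0.01821 + 0.09011·e^(−0.04·17.6)) = 0.9225
sugar = (2.6 − 0.9225)·4.0·21.3

142.9202 g


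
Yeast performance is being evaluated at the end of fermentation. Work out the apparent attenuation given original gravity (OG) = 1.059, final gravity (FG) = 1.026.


AA = (OG − FG)/(OG − 1) · 100
AA = (1.059 − 1.026)/(1.059 − 1) · 100

55.9322 %


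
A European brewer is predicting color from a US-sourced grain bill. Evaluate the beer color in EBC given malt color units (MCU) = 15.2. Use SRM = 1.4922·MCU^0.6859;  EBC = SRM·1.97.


SRM = 1.4922·15.2^0.6859 = 9.6484
EBC = 9.6484·1.97

19.0073 EBC


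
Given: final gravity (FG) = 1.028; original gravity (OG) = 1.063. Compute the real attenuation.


AA = (OG−FG)/(OG−1)·100;  RA = AA·0.8192
AA = (1.063 − 1.028)/(1.063 − 1)·100 = 55.5556
RA = 55.5556·0.8192

45.5111 %


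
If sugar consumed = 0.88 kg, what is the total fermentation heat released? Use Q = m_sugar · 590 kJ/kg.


Q = 0.88 · 590

519.2000 kJ


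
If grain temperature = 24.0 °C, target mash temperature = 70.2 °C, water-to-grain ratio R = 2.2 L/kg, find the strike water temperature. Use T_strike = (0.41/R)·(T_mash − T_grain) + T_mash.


T_strike = (0.41/2.2)·(70.2 − 24.0) + 70.2

78.8100 °C


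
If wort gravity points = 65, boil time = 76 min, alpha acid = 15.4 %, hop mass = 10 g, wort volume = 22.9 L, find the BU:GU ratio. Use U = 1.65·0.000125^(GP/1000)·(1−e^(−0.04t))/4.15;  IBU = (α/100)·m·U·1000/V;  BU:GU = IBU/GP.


U = 1.65·0.000125^(65/1000)·(1−e^(−0.04·76))/4.15 = 0.2111
IBU = (15.4/100)·10·0.2111·1000/22.9 = 14.1949
BU:GU = 14.1949/65

0.2184


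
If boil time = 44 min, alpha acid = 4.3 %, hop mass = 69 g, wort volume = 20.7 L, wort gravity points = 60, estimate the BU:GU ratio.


U = 1.65·0.000125^(GP/1000)·(1−e^(−0.04t))/4.15;  IBU = (α/100)·m·U·1000/V;  BU:GU = IBU/GP
U = 1.65·0.000125^(60/1000)·(1−e^(−0.04·44))/4.15 = 0.1920
IBU = (4.3/100)·69·0.1920·1000/20.7 = 27.5172
BU:GU = 27.5172/60

0.4586


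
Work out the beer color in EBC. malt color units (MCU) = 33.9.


SRM = 1.4922·MCU^0.6859;  EBC = SRM·1.97
SRM = 1.4922·33.9^0.6859 = 16.7260
EBC = 16.7260·1.97

32.9501 EBC


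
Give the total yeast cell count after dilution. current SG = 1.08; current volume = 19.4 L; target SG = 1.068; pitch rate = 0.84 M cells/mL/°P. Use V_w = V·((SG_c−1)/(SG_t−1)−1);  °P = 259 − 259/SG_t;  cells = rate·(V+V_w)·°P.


V_w = 19.4·((1.08−1)/(1.068−1)−1) = 3.4235
V_final = 19.4 + 3.4235 = 22.8235
°P = 259 − 259/1.068 = 16.4906
cells = 0.84·22.8235·16.4906

316.1546 billion cells


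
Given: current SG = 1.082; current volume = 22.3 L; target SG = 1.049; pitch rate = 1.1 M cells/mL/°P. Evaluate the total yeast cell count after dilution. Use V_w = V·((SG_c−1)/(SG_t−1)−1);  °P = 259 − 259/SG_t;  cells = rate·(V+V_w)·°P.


V_w = 22.3·((1.082−1)/(1.049−1)−1) = 15.0184
V_final = 22.3 + 15.0184 = 37.3184
°P = 259 − 259/1.049 = 12.0982
cells = 1.1·37.3184·12.0982

496.6331 billion cells


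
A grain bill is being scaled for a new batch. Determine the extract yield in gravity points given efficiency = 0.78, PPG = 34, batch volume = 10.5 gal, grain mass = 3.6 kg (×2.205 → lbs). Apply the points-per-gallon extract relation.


points = lbs × PPG × eff / vol
lbs = 3.6 × 2.205 = 7.9380
points = 7.9380 × 34 × 0.78 / 10.5

20.0491 points


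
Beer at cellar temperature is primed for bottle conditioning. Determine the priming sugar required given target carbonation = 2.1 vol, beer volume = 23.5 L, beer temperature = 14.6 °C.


residual = 14.695·(0.01821 + 0.09011·e^(−0.04·T));  sugar = (target − residual)·4.0·V
residual = 14.695·(0.01821 + 0.09011·e^(−0.04·14.6)) = 1.0060
sugar = (2.1 − 1.0060)·4.0·23.5

102.8327 g


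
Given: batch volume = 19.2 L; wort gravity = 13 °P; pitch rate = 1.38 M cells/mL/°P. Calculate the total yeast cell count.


cells (billions) = rate · V_L · °P
cells = 1.38 · 19.2 · 13

344.4480 billion cells


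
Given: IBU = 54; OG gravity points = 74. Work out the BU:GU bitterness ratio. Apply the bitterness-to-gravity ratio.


BU:GU = IBU / OG_points
BU:GU = 54 / 74

0.7297


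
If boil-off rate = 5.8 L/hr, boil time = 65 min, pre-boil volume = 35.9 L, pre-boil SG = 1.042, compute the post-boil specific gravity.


V_post = V_pre − rate·(t/60);  SG_post = 1 + (SG_pre−1)·V_pre/V_post
V_post = 35.9 − 5.8·(65/60) = 29.6167
SG_post = 1 + (1.042 − 1)·35.9/29.6167

1.0509


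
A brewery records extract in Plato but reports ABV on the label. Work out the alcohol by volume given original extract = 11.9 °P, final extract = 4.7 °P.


SG = 259/(259 − P);  ABV = (OG − FG)·131.25
OG = 259/(259 − 11.9) = 1.0482
FG = 259/(259 − 4.7) = 1.0185
ABV = (1.0482 − 1.0185)·131.25

3.8950 % ABV


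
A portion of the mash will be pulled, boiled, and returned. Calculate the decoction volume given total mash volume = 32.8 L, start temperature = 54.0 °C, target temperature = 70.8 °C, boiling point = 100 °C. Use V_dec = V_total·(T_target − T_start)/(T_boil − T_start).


V_dec = 32.8·(70.8 − 54.0)/(100 − 54.0)

11.9791 L


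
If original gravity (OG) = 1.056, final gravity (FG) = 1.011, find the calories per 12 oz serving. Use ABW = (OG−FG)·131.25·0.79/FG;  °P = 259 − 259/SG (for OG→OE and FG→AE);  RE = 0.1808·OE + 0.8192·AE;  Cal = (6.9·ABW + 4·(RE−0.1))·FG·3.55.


ABW = (1.056 − 1.011)·131.25·0.79/1.011 = 4.6152
OE = 259 − 259/1.056 = 13.7348 °P
AE = 259 − 259/1.011 = 2.8180 °P
RE = 0.1808·13.7348 + 0.8192·2.8180 = 4.7918 °P
Cal = (6.9·4.6152 + 4·(4.7918−0.1))·1.011·3.55

181.6481 kcal


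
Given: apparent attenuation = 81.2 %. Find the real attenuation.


RA = AA · 0.8192
RA = 81.2 · 0.8192

66.5190 %


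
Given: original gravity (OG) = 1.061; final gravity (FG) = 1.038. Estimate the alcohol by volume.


ABV = (OG − FG) · 131.25
ABV = (1.061 − 1.038) · 131.25

3.0187 % ABV


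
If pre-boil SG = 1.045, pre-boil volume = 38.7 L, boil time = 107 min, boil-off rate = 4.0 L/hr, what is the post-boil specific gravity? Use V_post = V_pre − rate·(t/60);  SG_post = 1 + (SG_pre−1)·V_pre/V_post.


V_post = 38.7 − 4.0·(107/60) = 31.5667
SG_post = 1 + (1.045 − 1)·38.7/31.5667

1.0552


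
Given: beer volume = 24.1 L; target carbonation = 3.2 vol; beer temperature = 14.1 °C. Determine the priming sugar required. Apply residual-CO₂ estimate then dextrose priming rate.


residual = 14.695·(0.01821 + 0.09011·e^(−0.04·T));  sugar = (target − residual)·4.0·V
residual = 14.695·(0.01821 + 0.09011·e^(−0.04·14.1)) = 1.0210
sugar = (3.2 − 1.0210)·4.0·24.1

210.0602 g


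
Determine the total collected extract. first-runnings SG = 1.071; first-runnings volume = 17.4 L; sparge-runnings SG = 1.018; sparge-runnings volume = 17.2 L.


total = Σ (SG_i − 1)·1000·V_i
first = (1.071 − 1)·1000·17.4 = 1235.4000
sparge = (1.018 − 1)·1000·17.2 = 309.6000
total = 1235.4000 + 309.6000

1545.0000 gravity·L


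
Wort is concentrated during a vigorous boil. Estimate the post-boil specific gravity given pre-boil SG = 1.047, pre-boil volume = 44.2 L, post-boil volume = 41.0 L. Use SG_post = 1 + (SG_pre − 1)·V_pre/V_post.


pts_pre = (1.047 − 1)·1000 = 47.0000
pts_post = 47.0000·44.2/41.0 = 50.6683
SG_post = 1 + 50.6683/1000

1.0507


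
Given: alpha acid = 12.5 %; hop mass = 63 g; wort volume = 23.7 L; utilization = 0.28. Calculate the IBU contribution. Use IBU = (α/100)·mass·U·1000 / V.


IBU = (12.5/100)·63·0.28·1000 / 23.7

93.0380 IBU


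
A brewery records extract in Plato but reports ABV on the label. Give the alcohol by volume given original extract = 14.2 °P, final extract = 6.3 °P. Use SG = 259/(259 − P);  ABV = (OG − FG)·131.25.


OG = 259/(259 − 14.2) = 1.0580
FG = 259/(259 − 6.3) = 1.0249
ABV = (1.0580 − 1.0249)·131.25

4.3412 % ABV


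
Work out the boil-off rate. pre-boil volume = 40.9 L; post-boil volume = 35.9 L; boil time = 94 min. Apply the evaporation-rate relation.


rate = (V_pre − V_post) / (t_min/60)
rate = (40.9 − 35.9) / (94/60)

3.1915 L/hr


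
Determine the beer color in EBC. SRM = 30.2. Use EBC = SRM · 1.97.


EBC = 30.2 · 1.97

59.4940 EBC


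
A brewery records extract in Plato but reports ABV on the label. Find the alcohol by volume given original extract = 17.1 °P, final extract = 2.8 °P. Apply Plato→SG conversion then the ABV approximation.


SG = 259/(259 − P);  ABV = (OG − FG)·131.25
OG = 259/(259 − 17.1) = 1.0707
FG = 259/(259 − 2.8) = 1.0109
ABV = (1.0707 − 1.0109)·131.25

7.8437 % ABV


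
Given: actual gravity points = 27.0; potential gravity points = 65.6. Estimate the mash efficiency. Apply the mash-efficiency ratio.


efficiency = actual / potential × 100
efficiency = 27.0 / 65.6 × 100

41.1585 %


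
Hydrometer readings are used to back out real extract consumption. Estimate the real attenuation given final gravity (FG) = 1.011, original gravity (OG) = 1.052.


AA = (OG−FG)/(OG−1)·100;  RA = AA·0.8192
AA = (1.052 − 1.011)/(1.052 − 1)·100 = 78.8462
RA = 78.8462·0.8192

64.5908 %


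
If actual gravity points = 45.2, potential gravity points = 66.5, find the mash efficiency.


efficiency = actual / potential × 100
efficiency = 45.2 / 66.5 × 100

67.9699 %


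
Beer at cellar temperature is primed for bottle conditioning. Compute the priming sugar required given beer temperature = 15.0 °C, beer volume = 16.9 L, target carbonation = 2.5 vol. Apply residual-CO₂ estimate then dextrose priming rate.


residual = 14.695·(0.01821 + 0.09011·e^(−0.04·T));  sugar = (target − residual)·4.0·V
residual = 14.695·(0.01821 + 0.09011·e^(−0.04·15.0)) = 0.9943
sugar = (2.5 − 0.9943)·4.0·16.9

101.7844 g


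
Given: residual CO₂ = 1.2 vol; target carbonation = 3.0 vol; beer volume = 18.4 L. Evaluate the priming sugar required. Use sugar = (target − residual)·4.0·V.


sugar = (3.0 − 1.2)·4.0·18.4

132.4800 g


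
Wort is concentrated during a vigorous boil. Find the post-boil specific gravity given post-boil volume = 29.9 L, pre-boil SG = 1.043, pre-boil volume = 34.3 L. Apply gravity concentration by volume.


SG_post = 1 + (SG_pre − 1)·V_pre/V_post
pts_pre = (1.043 − 1)·1000 = 43.0000
pts_post = 43.0000·34.3/29.9 = 49.3278
SG_post = 1 + 49.3278/1000

1.0493


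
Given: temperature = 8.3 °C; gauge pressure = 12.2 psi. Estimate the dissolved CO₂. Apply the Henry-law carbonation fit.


vols = (P + 14.695)·(0.01821 + 0.09011·e^(−0.04·T))
vols = (12.2 + 14.695)·(0.01821 + 0.09011·e^(−0.04·8.3))

2.2286 volumes


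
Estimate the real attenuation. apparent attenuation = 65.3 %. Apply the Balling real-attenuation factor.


RA = AA · 0.8192
RA = 65.3 · 0.8192

53.4938 %


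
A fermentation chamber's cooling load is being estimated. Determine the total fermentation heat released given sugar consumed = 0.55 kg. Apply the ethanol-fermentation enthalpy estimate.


Q = m_sugar · 590 kJ/kg
Q = 0.55 · 590

324.5000 kJ


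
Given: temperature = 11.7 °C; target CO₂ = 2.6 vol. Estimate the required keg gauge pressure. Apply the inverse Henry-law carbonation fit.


psi = vols/(0.01821 + 0.09011·e^(−0.04·T)) − 14.695
psi = 2.6/(0.01821 + 0.09011·e^(−0.04·11.7)) − 14.695

20.1381 psi


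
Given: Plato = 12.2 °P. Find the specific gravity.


SG = 259/(259 − P)
SG = 259/(259 − 12.2)

1.0494


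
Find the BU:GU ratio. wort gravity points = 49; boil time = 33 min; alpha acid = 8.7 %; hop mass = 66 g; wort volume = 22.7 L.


U = 1.65·0.000125^(GP/1000)·(1−e^(−0.04t))/4.15;  IBU = (α/100)·m·U·1000/V;  BU:GU = IBU/GP
U = 1.65·0.000125^(49/1000)·(1−e^(−0.04·33))/4.15 = 0.1876
IBU = (8.7/100)·66·0.1876·1000/22.7 = 47.4510
BU:GU = 47.4510/49

0.9684


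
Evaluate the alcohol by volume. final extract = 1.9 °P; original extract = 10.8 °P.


SG = 259/(259 − P);  ABV = (OG − FG)·131.25
OG = 259/(259 − 10.8) = 1.0435
FG = 259/(259 − 1.9) = 1.0074
ABV = (1.0435 − 1.0074)·131.25

4.7412 % ABV


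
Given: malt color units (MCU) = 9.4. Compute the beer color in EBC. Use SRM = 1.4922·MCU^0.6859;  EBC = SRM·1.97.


SRM = 1.4922·9.4^0.6859 = 6.9390
EBC = 6.9390·1.97

13.6698 EBC


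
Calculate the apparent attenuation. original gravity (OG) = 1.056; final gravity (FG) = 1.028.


AA = (OG − FG)/(OG − 1) · 100
AA = (1.056 − 1.028)/(1.056 − 1) · 100

50.0000 %


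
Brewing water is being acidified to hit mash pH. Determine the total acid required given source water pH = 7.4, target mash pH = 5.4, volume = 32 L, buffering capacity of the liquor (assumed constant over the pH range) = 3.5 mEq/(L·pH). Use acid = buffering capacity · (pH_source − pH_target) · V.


acid = 3.5 · (7.4 − 5.4) · 32

224.0000 mEq


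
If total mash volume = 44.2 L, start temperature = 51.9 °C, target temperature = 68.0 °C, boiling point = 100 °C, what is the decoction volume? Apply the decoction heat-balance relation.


V_dec = V_total·(T_target − T_start)/(T_boil − T_start)
V_dec = 44.2·(68.0 − 51.9)/(100 − 51.9)

14.7946 L


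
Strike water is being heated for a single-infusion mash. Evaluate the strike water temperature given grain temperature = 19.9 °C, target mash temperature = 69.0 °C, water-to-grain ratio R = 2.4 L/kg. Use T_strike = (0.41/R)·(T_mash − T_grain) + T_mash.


T_strike = (0.41/2.4)·(69.0 − 19.9) + 69.0

77.3879 °C


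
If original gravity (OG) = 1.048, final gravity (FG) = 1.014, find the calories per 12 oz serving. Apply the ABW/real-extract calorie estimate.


ABW = (OG−FG)·131.25·0.79/FG;  °P = 259 − 259/SG (for OG→OE and FG→AE);  RE = 0.1808·OE + 0.8192·AE;  Cal = (6.9·ABW + 4·(RE−0.1))·FG·3.55
ABW = (1.048 − 1.014)·131.25·0.79/1.014 = 3.4767
OE = 259 − 259/1.048 = 11.8626 °P
AE = 259 − 259/1.014 = 3.5759 °P
RE = 0.1808·11.8626 + 0.8192·3.5759 = 5.0742 °P
Cal = (6.9·3.4767 + 4·(5.0742−0.1))·1.014·3.55

157.9761 kcal


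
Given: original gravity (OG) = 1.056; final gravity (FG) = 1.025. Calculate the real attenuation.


AA = (OG−FG)/(OG−1)·100;  RA = AA·0.8192
AA = (1.056 − 1.025)/(1.056 − 1)·100 = 55.3571
RA = 55.3571·0.8192

45.3486 %


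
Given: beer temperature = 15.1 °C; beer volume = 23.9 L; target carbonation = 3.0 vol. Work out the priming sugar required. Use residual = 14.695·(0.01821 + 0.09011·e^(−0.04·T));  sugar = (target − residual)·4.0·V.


residual = 14.695·(0.01821 + 0.09011·e^(−0.04·15.1)) = 0.9914
sugar = (3.0 − 0.9914)·4.0·23.9

192.0209 g


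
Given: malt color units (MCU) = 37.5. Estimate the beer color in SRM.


SRM = 1.4922 · MCU^0.6859
SRM = 1.4922 · 37.5^0.6859

17.9248 SRM


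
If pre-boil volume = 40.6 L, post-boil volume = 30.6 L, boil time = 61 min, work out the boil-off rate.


rate = (V_pre − V_post) / (t_min/60)
rate = (40.6 − 30.6) / (61/60)

9.8361 L/hr


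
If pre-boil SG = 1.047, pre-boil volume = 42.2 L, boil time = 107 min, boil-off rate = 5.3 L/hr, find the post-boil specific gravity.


V_post = V_pre − rate·(t/60);  SG_post = 1 + (SG_pre−1)·V_pre/V_post
V_post = 42.2 − 5.3·(107/60) = 32.7483
SG_post = 1 + (1.047 − 1)·42.2/32.7483

1.0606


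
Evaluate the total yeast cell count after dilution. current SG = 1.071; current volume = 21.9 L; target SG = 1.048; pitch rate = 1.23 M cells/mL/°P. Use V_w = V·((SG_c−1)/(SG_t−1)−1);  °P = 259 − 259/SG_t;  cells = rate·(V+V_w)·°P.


V_w = 21.9·((1.071−1)/(1.048−1)−1) = 10.4937
V_final = 21.9 + 10.4937 = 32.3937
°P = 259 − 259/1.048 = 11.8626
cells = 1.23·32.3937·11.8626

472.6570 billion cells


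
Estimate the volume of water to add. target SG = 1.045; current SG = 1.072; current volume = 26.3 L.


V_water = V·((SG_curr − 1)/(SG_target − 1) − 1)
V_water = 26.3·((1.072 − 1)/(1.045 − 1) − 1)

15.7800 L


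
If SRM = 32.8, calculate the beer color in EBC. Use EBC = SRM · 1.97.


EBC = 32.8 · 1.97

64.6160 EBC


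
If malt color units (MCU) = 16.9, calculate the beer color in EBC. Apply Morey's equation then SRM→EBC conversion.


SRM = 1.4922·MCU^0.6859;  EBC = SRM·1.97
SRM = 1.4922·16.9^0.6859 = 10.3761
EBC = 10.3761·1.97

20.4409 EBC


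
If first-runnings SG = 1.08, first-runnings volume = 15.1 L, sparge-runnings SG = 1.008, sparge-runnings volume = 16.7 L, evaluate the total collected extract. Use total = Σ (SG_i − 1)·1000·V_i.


first = (1.08 − 1)·1000·15.1 = 1208.0000
sparge = (1.008 − 1)·1000·16.7 = 133.6000
total = 1208.0000 + 133.6000

1341.6000 gravity·L


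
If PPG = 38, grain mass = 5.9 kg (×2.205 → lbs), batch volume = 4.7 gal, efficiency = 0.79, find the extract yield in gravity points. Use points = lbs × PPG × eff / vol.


lbs = 5.9 × 2.205 = 13.0095
points = 13.0095 × 38 × 0.79 / 4.7

83.0947 points


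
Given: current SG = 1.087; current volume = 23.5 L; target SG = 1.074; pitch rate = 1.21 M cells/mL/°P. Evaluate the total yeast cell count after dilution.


V_w = V·((SG_c−1)/(SG_t−1)−1);  °P = 259 − 259/SG_t;  cells = rate·(V+V_w)·°P
V_w = 23.5·((1.087−1)/(1.074−1)−1) = 4.1284
V_final = 23.5 + 4.1284 = 27.6284
°P = 259 − 259/1.074 = 17.8454
cells = 1.21·27.6284·17.8454

596.5790 billion cells


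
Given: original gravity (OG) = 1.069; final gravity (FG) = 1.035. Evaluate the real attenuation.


AA = (OG−FG)/(OG−1)·100;  RA = AA·0.8192
AA = (1.069 − 1.035)/(1.069 − 1)·100 = 49.2754
RA = 49.2754·0.8192

40.3664 %


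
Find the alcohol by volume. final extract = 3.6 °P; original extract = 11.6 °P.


SG = 259/(259 − P);  ABV = (OG − FG)·131.25
OG = 259/(259 − 11.6) = 1.0469
FG = 259/(259 − 3.6) = 1.0141
ABV = (1.0469 − 1.0141)·131.25

4.3040 % ABV


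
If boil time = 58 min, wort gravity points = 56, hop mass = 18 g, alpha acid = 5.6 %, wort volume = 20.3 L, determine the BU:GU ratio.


U = 1.65·0.000125^(GP/1000)·(1−e^(−0.04t))/4.15;  IBU = (α/100)·m·U·1000/V;  BU:GU = IBU/GP
U = 1.65·0.000125^(56/1000)·(1−e^(−0.04·58))/4.15 = 0.2167
IBU = (5.6/100)·18·0.2167·1000/20.3 = 10.7622
BU:GU = 10.7622/56

0.1922


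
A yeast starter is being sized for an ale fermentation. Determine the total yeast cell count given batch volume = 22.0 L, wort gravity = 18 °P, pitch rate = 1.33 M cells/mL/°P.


cells (billions) = rate · V_L · °P
cells = 1.33 · 22.0 · 18

526.6800 billion cells


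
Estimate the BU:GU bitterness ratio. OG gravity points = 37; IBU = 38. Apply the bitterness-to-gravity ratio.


BU:GU = IBU / OG_points
BU:GU = 38 / 37

1.0270


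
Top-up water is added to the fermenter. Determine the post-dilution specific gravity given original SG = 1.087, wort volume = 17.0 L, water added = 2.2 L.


SG_new = 1 + (SG_old − 1)·V_old/(V_old + V_water)
pts = (1.087 − 1)·1000·17.0/(17.0 + 2.2) = 77.0312
SG_new = 1 + 77.0312/1000

1.0770


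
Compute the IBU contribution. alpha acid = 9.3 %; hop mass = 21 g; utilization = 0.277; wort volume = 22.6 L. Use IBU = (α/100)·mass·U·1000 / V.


IBU = (9.3/100)·21·0.277·1000 / 22.6

23.9372 IBU


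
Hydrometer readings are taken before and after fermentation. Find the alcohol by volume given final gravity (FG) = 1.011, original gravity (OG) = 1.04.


ABV = (OG − FG) · 131.25
ABV = (1.04 − 1.011) · 131.25

3.8063 % ABV


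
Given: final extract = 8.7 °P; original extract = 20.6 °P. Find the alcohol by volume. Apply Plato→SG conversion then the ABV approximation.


SG = 259/(259 − P);  ABV = (OG − FG)·131.25
OG = 259/(259 − 20.6) = 1.0864
FG = 259/(259 − 8.7) = 1.0348
ABV = (1.0864 − 1.0348)·131.25

6.7792 % ABV


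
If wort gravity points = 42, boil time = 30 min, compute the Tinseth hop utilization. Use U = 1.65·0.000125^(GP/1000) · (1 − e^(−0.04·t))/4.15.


bigness = 1.65·0.000125^(42/1000) = 1.1312
boil_factor = (1 − e^(−0.04·30))/4.15 = 0.1684
U = 1.1312 · 0.1684

0.1905


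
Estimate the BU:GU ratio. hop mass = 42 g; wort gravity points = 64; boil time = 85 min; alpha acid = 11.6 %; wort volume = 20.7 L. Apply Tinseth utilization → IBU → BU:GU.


U = 1.65·0.000125^(GP/1000)·(1−e^(−0.04t))/4.15;  IBU = (α/100)·m·U·1000/V;  BU:GU = IBU/GP
U = 1.65·0.000125^(64/1000)·(1−e^(−0.04·85))/4.15 = 0.2162
IBU = (11.6/100)·42·0.2162·1000/20.7 = 50.8902
BU:GU = 50.8902/64

0.7952


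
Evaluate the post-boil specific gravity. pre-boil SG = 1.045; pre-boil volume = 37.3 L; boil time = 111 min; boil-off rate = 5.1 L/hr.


V_post = V_pre − rate·(t/60);  SG_post = 1 + (SG_pre−1)·V_pre/V_post
V_post = 37.3 − 5.1·(111/60) = 27.8650
SG_post = 1 + (1.045 − 1)·37.3/27.8650

1.0602


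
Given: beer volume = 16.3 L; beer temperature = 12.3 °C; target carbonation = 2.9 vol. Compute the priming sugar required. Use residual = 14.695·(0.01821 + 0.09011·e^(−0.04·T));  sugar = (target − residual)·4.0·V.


residual = 14.695·(0.01821 + 0.09011·e^(−0.04·12.3)) = 1.0772
sugar = (2.9 − 1.0772)·4.0·16.3

118.8469 g


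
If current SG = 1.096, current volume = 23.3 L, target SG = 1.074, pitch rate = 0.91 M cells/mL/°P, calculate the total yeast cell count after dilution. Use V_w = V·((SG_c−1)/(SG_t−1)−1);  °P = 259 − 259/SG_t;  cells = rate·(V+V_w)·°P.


V_w = 23.3·((1.096−1)/(1.074−1)−1) = 6.9270
V_final = 23.3 + 6.9270 = 30.2270
°P = 259 − 259/1.074 = 17.8454
cells = 0.91·30.2270·17.8454

490.8672 billion cells


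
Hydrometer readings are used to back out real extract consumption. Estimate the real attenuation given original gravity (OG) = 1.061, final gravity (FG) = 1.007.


AA = (OG−FG)/(OG−1)·100;  RA = AA·0.8192
AA = (1.061 − 1.007)/(1.061 − 1)·100 = 88.5246
RA = 88.5246·0.8192

72.5193 %


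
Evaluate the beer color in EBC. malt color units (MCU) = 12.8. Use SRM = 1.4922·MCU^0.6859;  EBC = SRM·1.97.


SRM = 1.4922·12.8^0.6859 = 8.5756
EBC = 8.5756·1.97

16.8938 EBC


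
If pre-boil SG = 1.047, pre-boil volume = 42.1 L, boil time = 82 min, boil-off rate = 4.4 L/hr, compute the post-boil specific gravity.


V_post = V_pre − rate·(t/60);  SG_post = 1 + (SG_pre−1)·V_pre/V_post
V_post = 42.1 − 4.4·(82/60) = 36.0867
SG_post = 1 + (1.047 − 1)·42.1/36.0867

1.0548


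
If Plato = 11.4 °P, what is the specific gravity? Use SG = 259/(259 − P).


SG = 259/(259 − 11.4)

1.0460


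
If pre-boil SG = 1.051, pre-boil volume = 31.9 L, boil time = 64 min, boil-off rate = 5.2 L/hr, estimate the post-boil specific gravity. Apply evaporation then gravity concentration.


V_post = V_pre − rate·(t/60);  SG_post = 1 + (SG_pre−1)·V_pre/V_post
V_post = 31.9 − 5.2·(64/60) = 26.3533
SG_post = 1 + (1.051 − 1)·31.9/26.3533

1.0617


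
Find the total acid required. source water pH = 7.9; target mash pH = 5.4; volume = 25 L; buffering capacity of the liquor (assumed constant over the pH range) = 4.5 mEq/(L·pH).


acid = buffering capacity · (pH_source − pH_target) · V
acid = 4.5 · (7.9 − 5.4) · 25

281.2500 mEq


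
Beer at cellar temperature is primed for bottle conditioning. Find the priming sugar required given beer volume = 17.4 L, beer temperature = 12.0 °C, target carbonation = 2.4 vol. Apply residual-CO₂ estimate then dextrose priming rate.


residual = 14.695·(0.01821 + 0.09011·e^(−0.04·T));  sugar = (target − residual)·4.0·V
residual = 14.695·(0.01821 + 0.09011·e^(−0.04·12.0)) = 1.0870
sugar = (2.4 − 1.0870)·4.0·17.4

91.3870 g


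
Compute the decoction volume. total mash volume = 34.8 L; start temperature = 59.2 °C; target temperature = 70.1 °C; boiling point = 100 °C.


V_dec = V_total·(T_target − T_start)/(T_boil − T_start)
V_dec = 34.8·(70.1 − 59.2)/(100 − 59.2)

9.2971 L


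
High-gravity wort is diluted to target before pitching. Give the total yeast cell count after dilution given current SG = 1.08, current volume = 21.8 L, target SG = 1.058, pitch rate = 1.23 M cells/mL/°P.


V_w = V·((SG_c−1)/(SG_t−1)−1);  °P = 259 − 259/SG_t;  cells = rate·(V+V_w)·°P
V_w = 21.8·((1.08−1)/(1.058−1)−1) = 8.2690
V_final = 21.8 + 8.2690 = 30.0690
°P = 259 − 259/1.058 = 14.1985
cells = 1.23·30.0690·14.1985

525.1286 billion cells


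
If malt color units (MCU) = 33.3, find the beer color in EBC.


SRM = 1.4922·MCU^0.6859;  EBC = SRM·1.97
SRM = 1.4922·33.3^0.6859 = 16.5223
EBC = 16.5223·1.97

32.5490 EBC


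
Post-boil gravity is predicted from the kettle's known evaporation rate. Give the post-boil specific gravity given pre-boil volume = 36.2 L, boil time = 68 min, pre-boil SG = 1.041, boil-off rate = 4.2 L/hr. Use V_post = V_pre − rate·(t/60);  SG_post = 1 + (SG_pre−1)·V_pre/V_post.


V_post = 36.2 − 4.2·(68/60) = 31.4400
SG_post = 1 + (1.041 − 1)·36.2/31.4400

1.0472


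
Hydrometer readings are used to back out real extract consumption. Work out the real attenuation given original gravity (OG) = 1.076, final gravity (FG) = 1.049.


AA = (OG−FG)/(OG−1)·100;  RA = AA·0.8192
AA = (1.076 − 1.049)/(1.076 − 1)·100 = 35.5263
RA = 35.5263·0.8192

29.1032 %


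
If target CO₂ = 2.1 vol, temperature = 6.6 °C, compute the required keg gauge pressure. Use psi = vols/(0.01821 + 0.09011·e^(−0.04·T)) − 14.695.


psi = 2.1/(0.01821 + 0.09011·e^(−0.04·6.6)) − 14.695

9.3291 psi


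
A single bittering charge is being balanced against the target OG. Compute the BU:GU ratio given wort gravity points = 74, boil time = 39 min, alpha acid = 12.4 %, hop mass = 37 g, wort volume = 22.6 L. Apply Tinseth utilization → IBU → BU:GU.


U = 1.65·0.000125^(GP/1000)·(1−e^(−0.04t))/4.15;  IBU = (α/100)·m·U·1000/V;  BU:GU = IBU/GP
U = 1.65·0.000125^(74/1000)·(1−e^(−0.04·39))/4.15 = 0.1615
IBU = (12.4/100)·37·0.1615·1000/22.6 = 32.7849
BU:GU = 32.7849/74

0.4430
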